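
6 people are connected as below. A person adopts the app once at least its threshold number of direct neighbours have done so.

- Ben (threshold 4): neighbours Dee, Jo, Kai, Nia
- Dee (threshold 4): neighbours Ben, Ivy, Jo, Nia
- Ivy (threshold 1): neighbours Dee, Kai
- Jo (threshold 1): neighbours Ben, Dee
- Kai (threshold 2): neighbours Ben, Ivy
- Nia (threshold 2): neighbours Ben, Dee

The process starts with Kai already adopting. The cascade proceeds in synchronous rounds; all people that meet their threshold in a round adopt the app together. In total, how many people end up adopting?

2

Round 1 — Kai adopts the app (initial).
Round 2 — checking thresholds:
  Ben: 1 of 4 neighbours < 4, not yet.
  Ivy: 1 of 2 neighbours ≥ 1, adopts the app.
Round 3 — no new adoptions; cascade stops.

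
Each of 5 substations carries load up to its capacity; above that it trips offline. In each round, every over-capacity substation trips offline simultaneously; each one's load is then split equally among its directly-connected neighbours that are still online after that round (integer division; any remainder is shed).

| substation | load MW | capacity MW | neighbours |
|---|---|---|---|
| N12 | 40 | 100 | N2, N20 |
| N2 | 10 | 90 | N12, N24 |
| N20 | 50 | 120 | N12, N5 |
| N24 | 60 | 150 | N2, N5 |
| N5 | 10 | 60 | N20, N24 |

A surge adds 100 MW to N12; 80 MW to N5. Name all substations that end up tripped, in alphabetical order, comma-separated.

Round 1 — N12 at 140 > 100; N5 at 90 > 60. N12, N5 trip offline.
  N12 sheds 140 MW to N2, N20: 70 each.
    N2: 10+70 = 80 ≤ 90
    N20: 50+70 = 120 ≤ 120
  N5 sheds 90 MW to N20, N24: 45 each.
    N20: 120+45 = 165 > 120
    N24: 60+45 = 105 ≤ 150
Round 2 — N20 trips offline.
  N20 sheds 165 MW: no online neighbours, lost.
No further trips.

N12, N20, N5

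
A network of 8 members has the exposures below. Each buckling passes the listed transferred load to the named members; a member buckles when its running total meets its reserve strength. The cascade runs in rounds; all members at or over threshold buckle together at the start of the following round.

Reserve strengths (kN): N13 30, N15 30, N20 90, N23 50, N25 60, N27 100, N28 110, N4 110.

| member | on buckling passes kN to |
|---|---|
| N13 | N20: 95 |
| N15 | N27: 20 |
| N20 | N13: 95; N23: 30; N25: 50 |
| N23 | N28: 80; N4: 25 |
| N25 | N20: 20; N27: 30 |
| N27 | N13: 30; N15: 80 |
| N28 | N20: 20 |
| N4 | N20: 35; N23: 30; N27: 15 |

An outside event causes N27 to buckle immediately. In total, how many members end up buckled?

Round 1 — N27 buckles (initial).
  N13: +30 → 30 ≥ 30
  N15: +80 → 80 ≥ 30
Round 2 — N13, N15 buckle.
  N20: +95 → 95 ≥ 90
Round 3 — N20 buckles.
  N23: +30 → 30 < 50
  N25: +50 → 50 < 60
No further bucklings.

4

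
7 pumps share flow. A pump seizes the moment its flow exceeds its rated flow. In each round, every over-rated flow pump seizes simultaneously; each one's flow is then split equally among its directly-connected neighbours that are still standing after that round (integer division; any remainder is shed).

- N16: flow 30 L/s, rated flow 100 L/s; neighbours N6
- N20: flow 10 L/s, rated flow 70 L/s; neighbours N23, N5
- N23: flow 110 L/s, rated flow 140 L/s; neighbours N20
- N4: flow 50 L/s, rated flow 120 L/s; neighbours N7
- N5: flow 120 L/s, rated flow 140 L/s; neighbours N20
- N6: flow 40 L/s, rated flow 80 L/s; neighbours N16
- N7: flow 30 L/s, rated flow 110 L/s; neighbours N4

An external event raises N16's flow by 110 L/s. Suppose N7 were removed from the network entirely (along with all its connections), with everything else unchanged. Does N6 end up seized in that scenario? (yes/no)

With N7 removed:
Round 1 — N16 at 140 > 100. N16 seizes.
  N16 sheds 140 L/s to N6: 140 each.
    N6: 40+140 = 180 > 80
Round 2 — N6 seizes.
  N6 sheds 180 L/s: no online neighbours, lost.
No further seizures.

yes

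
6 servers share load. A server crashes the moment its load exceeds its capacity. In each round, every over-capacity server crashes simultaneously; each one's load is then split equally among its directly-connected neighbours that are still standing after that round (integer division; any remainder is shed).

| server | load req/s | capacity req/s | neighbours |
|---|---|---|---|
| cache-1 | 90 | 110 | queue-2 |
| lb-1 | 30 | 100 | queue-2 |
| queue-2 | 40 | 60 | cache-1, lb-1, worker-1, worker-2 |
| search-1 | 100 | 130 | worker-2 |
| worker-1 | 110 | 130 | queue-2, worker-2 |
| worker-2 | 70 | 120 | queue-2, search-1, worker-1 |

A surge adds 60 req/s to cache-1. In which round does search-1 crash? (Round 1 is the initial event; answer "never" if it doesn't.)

Round 1 — cache-1 at 150 > 110. cache-1 crashes.
  cache-1 sheds 150 req/s to queue-2: 150 each.
    queue-2: 40+150 = 190 > 60
Round 2 — queue-2 crashes.
  queue-2 sheds 190 req/s to lb-1, worker-1, worker-2: 63 each (1 lost).
    lb-1: 30+63 = 93 ≤ 100
    worker-1: 110+63 = 173 > 130
    worker-2: 70+63 = 133 > 120
Round 3 — worker-1, worker-2 crash.
  worker-1 sheds 173 req/s: no online neighbours, lost.
  worker-2 sheds 133 req/s to search-1: 133 each.
    search-1: 100+133 = 233 > 130
Round 4 — search-1 crashes.
  search-1 sheds 233 req/s: no online neighbours, lost.
No further crashes.

4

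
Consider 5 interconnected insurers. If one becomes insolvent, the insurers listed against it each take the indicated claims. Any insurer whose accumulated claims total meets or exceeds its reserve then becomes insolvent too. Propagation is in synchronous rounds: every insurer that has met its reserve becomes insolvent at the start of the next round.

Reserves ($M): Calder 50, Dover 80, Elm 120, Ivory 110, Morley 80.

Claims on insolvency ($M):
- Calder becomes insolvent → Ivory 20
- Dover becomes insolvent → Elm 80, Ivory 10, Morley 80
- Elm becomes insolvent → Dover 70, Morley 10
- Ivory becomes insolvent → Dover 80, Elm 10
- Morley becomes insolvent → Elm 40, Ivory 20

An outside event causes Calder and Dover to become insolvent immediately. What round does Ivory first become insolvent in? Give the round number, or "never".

never

Round 1 — Calder, Dover become insolvent (initial).
  Elm: +80 → 80 < 120
  Ivory: +20+10 → 30 < 110
  Morley: +80 → 80 ≥ 80
Round 2 — Morley becomes insolvent.
  Elm: +40 → 120 ≥ 120
  Ivory: +20 → 50 < 110
Round 3 — Elm becomes insolvent.
No further insolvencies.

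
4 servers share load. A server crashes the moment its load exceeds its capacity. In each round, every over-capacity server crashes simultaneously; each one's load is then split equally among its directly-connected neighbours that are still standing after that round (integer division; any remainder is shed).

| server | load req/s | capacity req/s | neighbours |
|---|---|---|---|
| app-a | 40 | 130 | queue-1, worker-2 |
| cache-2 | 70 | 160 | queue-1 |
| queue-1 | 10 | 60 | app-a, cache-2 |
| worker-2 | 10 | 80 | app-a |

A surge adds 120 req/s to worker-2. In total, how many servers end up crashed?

Round 1 — worker-2 at 130 > 80. worker-2 crashes.
  worker-2 sheds 130 req/s to app-a: 130 each.
    app-a: 40+130 = 170 > 130
Round 2 — app-a crashes.
  app-a sheds 170 req/s to queue-1: 170 each.
    queue-1: 10+170 = 180 > 60
Round 3 — queue-1 crashes.
  queue-1 sheds 180 req/s to cache-2: 180 each.
    cache-2: 70+180 = 250 > 160
Round 4 — cache-2 crashes.
  cache-2 sheds 250 req/s: no online neighbours, lost.
No further crashes.

4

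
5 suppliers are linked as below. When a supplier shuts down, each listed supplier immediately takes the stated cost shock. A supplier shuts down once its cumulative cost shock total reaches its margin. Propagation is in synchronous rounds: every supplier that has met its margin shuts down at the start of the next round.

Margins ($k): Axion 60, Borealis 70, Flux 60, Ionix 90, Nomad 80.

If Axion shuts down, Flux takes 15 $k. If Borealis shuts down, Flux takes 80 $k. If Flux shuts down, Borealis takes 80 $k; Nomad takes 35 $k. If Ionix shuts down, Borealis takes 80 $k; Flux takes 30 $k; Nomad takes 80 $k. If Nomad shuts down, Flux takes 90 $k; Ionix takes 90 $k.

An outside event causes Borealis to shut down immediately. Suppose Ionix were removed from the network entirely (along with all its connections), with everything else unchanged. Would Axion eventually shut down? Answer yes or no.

no

With Ionix removed:
Round 1 — Borealis shuts down (initial).
  Flux: +80 → 80 ≥ 60
Round 2 — Flux shuts down.
  Nomad: +35 → 35 < 80
No further shutdowns.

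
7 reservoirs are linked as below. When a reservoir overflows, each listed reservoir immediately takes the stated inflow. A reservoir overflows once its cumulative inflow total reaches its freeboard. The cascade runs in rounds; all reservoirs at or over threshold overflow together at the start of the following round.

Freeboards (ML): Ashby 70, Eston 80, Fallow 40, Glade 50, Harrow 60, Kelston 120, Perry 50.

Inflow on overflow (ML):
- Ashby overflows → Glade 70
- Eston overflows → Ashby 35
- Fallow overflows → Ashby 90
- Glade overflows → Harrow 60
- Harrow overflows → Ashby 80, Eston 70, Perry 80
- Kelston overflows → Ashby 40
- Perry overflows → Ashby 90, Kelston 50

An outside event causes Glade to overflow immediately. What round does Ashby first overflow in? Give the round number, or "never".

Round 1 — Glade overflows (initial).
  Harrow: +60 → 60 ≥ 60
Round 2 — Harrow overflows.
  Ashby: +80 → 80 ≥ 70
  Eston: +70 → 70 < 80
  Perry: +80 → 80 ≥ 50
Round 3 — Ashby, Perry overflow.
  Kelston: +50 → 50 < 120
No further overflows.

3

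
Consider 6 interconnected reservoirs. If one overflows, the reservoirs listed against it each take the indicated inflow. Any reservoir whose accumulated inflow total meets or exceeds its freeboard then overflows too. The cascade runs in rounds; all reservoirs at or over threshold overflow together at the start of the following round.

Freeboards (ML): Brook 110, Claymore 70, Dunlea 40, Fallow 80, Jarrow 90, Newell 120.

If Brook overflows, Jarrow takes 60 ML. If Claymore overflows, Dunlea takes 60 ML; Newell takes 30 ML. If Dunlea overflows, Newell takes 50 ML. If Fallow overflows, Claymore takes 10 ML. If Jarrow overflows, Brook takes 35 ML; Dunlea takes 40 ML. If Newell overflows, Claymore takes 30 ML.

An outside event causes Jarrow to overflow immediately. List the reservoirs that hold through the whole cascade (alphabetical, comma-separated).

Brook, Claymore, Fallow, Newell

Round 1 — Jarrow overflows (initial).
  Brook: +35 → 35 < 110
  Dunlea: +40 → 40 ≥ 40
Round 2 — Dunlea overflows.
  Newell: +50 → 50 < 120
No further overflows.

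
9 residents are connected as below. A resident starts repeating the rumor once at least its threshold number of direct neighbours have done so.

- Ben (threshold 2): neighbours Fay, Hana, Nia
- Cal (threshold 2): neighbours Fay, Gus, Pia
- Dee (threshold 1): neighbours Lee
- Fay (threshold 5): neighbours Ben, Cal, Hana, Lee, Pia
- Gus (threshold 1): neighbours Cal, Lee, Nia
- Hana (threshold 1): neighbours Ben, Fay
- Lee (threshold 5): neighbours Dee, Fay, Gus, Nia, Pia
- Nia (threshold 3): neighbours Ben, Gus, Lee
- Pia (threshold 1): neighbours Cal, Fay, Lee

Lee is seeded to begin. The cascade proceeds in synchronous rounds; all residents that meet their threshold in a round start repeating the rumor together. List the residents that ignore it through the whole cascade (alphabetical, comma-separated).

Round 1 — Lee starts repeating the rumor (initial).
Round 2 — checking thresholds:
  Dee: 1 of 1 neighbours ≥ 1, starts repeating the rumor.
  Fay: 1 of 5 neighbours < 5, holds.
  Gus: 1 of 3 neighbours ≥ 1, starts repeating the rumor.
  Nia: 1 of 3 neighbours < 3, holds.
  Pia: 1 of 3 neighbours ≥ 1, starts repeating the rumor.
Round 3 — checking thresholds:
  Cal: 2 of 3 neighbours ≥ 2, starts repeating the rumor.
  Fay: 2 of 5 neighbours < 5, holds.
  Nia: 2 of 3 neighbours < 3, holds.
Round 4 — no new spreads; cascade stops.

Ben, Fay, Hana, Nia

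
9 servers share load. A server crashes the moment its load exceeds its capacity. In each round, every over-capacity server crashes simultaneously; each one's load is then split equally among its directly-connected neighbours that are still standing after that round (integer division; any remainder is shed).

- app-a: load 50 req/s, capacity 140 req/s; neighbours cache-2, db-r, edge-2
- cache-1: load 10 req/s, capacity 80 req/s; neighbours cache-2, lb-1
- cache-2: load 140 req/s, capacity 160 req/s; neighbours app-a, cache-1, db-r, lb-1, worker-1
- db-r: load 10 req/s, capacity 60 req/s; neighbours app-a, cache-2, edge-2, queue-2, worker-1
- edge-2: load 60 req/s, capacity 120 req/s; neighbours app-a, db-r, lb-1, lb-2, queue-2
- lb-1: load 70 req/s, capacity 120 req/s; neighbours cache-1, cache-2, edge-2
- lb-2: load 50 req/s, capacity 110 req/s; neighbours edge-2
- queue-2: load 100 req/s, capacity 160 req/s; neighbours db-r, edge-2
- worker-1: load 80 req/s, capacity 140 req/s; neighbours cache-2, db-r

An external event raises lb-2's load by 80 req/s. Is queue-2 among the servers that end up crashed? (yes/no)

Round 1 — lb-2 at 130 > 110. lb-2 crashes.
  lb-2 sheds 130 req/s to edge-2: 130 each.
    edge-2: 60+130 = 190 > 120
Round 2 — edge-2 crashes.
  edge-2 sheds 190 req/s to app-a, db-r, lb-1, queue-2: 47 each (2 lost).
    app-a: 50+47 = 97 ≤ 140
    db-r: 10+47 = 57 ≤ 60
    lb-1: 70+47 = 117 ≤ 120
    queue-2: 100+47 = 147 ≤ 160
No further crashes.

no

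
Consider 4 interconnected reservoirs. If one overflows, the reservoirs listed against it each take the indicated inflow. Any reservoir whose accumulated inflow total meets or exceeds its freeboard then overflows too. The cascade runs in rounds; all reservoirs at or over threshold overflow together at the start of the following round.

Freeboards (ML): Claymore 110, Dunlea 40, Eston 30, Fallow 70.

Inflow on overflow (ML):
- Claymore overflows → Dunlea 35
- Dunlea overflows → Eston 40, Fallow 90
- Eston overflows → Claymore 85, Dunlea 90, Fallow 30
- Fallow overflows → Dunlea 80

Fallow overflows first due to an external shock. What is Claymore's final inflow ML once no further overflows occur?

Round 1 — Fallow overflows (initial).
  Dunlea: +80 → 80 ≥ 40
Round 2 — Dunlea overflows.
  Eston: +40 → 40 ≥ 30
Round 3 — Eston overflows.
  Claymore: +85 → 85 < 110
No further overflows.

85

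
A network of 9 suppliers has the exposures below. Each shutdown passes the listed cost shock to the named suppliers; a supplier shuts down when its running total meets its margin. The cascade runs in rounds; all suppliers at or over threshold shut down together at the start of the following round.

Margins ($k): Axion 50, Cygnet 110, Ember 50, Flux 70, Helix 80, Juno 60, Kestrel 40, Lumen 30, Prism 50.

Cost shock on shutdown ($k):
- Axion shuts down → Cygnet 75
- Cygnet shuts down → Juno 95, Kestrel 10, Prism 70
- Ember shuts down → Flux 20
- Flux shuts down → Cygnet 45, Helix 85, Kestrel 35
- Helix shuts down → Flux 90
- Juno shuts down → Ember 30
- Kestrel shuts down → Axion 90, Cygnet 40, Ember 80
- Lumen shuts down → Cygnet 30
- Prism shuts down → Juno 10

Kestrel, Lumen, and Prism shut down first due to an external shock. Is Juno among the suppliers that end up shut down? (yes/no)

yes

Round 1 — Kestrel, Lumen, Prism shut down (initial).
  Axion: +90 → 90 ≥ 50
  Cygnet: +40+30 → 70 < 110
  Ember: +80 → 80 ≥ 50
  Juno: +10 → 10 < 60
Round 2 — Axion, Ember shut down.
  Cygnet: +75 → 145 ≥ 110
  Flux: +20 → 20 < 70
Round 3 — Cygnet shuts down.
  Juno: +95 → 105 ≥ 60
Round 4 — Juno shuts down.
No further shutdowns.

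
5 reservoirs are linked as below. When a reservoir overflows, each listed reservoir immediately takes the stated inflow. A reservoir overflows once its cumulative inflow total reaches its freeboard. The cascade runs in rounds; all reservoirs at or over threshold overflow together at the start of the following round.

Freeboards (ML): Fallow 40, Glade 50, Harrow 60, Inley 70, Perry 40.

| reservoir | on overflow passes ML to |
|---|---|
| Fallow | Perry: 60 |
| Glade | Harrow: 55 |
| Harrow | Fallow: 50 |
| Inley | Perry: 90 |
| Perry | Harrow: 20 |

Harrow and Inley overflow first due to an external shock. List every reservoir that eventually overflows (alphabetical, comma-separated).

Fallow, Harrow, Inley, Perry

Round 1 — Harrow, Inley overflow (initial).
  Fallow: +50 → 50 ≥ 40
  Perry: +90 → 90 ≥ 40
Round 2 — Fallow, Perry overflow.
No further overflows.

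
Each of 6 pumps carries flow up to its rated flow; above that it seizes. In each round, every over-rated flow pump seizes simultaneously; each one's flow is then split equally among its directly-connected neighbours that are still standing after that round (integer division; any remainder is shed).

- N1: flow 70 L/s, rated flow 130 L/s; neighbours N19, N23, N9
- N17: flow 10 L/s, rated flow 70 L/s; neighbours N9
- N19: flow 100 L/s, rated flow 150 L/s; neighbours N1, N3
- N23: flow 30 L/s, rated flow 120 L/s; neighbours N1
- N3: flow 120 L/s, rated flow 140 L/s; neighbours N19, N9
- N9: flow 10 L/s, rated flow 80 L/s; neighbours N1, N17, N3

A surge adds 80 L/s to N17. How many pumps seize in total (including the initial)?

Round 1 — N17 at 90 > 70. N17 seizes.
  N17 sheds 90 L/s to N9: 90 each.
    N9: 10+90 = 100 > 80
Round 2 — N9 seizes.
  N9 sheds 100 L/s to N1, N3: 50 each.
    N1: 70+50 = 120 ≤ 130
    N3: 120+50 = 170 > 140
Round 3 — N3 seizes.
  N3 sheds 170 L/s to N19: 170 each.
    N19: 100+170 = 270 > 150
Round 4 — N19 seizes.
  N19 sheds 270 L/s to N1: 270 each.
    N1: 120+270 = 390 > 130
Round 5 — N1 seizes.
  N1 sheds 390 L/s to N23: 390 each.
    N23: 30+390 = 420 > 120
Round 6 — N23 seizes.
  N23 sheds 420 L/s: no online neighbours, lost.
No further seizures.

6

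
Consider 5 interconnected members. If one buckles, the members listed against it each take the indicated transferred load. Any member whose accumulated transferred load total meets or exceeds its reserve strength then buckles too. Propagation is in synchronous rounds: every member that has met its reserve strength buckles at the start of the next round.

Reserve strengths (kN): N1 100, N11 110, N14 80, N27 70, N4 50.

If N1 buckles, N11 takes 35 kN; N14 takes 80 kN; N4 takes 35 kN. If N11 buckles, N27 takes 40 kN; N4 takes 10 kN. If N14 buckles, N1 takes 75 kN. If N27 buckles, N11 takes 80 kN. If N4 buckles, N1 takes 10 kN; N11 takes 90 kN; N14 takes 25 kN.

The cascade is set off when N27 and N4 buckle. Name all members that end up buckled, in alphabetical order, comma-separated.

N11, N27, N4

Round 1 — N27, N4 buckle (initial).
  N1: +10 → 10 < 100
  N11: +80+90 → 170 ≥ 110
  N14: +25 → 25 < 80
Round 2 — N11 buckles.
No further bucklings.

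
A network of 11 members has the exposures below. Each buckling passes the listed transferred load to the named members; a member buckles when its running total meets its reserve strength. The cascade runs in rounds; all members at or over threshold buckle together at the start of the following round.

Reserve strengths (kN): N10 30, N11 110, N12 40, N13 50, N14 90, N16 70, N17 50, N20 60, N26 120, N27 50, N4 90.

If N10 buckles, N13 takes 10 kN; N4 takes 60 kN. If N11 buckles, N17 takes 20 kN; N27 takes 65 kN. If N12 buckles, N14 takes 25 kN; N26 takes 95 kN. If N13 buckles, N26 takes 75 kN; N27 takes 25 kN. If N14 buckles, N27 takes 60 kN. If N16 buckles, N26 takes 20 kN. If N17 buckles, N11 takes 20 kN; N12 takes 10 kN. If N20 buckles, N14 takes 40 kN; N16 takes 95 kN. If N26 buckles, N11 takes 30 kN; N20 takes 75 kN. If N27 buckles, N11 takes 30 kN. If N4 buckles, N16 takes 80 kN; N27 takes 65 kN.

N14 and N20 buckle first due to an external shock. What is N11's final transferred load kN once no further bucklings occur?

30

Round 1 — N14, N20 buckle (initial).
  N16: +95 → 95 ≥ 70
  N27: +60 → 60 ≥ 50
Round 2 — N16, N27 buckle.
  N11: +30 → 30 < 110
  N26: +20 → 20 < 120
No further bucklings.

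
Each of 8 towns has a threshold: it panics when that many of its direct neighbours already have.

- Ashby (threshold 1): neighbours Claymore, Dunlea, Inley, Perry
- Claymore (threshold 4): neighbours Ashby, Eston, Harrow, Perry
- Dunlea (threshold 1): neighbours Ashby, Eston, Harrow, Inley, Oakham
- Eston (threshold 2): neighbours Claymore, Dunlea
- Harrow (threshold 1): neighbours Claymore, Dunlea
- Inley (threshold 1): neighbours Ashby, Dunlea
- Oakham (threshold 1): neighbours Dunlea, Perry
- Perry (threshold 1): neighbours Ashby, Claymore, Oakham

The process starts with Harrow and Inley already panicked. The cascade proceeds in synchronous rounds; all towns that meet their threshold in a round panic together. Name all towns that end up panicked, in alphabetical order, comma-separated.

Ashby, Dunlea, Harrow, Inley, Oakham, Perry

Round 1 — Harrow, Inley panic (initial).
Round 2 — checking thresholds:
  Ashby: 1 of 4 neighbours ≥ 1, panics.
  Claymore: 1 of 4 neighbours < 4, not yet.
  Dunlea: 2 of 5 neighbours ≥ 1, panics.
Round 3 — checking thresholds:
  Claymore: 2 of 4 neighbours < 4, not yet.
  Eston: 1 of 2 neighbours < 2, not yet.
  Oakham: 1 of 2 neighbours ≥ 1, panics.
  Perry: 1 of 3 neighbours ≥ 1, panics.
Round 4 — no new panics; cascade stops.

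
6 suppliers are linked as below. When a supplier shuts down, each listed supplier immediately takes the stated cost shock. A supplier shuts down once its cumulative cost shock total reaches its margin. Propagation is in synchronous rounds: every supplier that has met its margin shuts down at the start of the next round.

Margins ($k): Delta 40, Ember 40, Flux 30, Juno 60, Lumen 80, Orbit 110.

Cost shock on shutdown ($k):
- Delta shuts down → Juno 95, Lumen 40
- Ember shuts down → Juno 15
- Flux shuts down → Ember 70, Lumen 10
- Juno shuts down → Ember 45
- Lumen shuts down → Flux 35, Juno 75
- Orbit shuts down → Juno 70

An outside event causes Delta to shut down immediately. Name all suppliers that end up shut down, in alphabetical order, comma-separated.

Round 1 — Delta shuts down (initial).
  Juno: +95 → 95 ≥ 60
  Lumen: +40 → 40 < 80
Round 2 — Juno shuts down.
  Ember: +45 → 45 ≥ 40
Round 3 — Ember shuts down.
No further shutdowns.

Delta, Ember, Juno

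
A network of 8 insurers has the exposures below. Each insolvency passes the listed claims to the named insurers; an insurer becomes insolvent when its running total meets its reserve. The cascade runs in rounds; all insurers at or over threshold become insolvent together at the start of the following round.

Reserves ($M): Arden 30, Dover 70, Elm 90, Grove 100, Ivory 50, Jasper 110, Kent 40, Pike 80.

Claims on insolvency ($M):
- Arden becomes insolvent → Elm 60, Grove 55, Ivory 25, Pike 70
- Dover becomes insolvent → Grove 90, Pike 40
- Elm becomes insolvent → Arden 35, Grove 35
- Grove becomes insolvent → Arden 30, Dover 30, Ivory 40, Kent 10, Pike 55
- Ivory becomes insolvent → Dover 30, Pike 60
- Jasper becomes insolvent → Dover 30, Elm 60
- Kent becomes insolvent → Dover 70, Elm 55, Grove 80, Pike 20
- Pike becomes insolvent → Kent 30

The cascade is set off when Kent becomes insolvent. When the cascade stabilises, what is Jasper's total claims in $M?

0

Round 1 — Kent becomes insolvent (initial).
  Dover: +70 → 70 ≥ 70
  Elm: +55 → 55 < 90
  Grove: +80 → 80 < 100
  Pike: +20 → 20 < 80
Round 2 — Dover becomes insolvent.
  Grove: +90 → 170 ≥ 100
  Pike: +40 → 60 < 80
Round 3 — Grove becomes insolvent.
  Arden: +30 → 30 ≥ 30
  Ivory: +40 → 40 < 50
  Pike: +55 → 115 ≥ 80
Round 4 — Arden, Pike become insolvent.
  Elm: +60 → 115 ≥ 90
  Ivory: +25 → 65 ≥ 50
Round 5 — Elm, Ivory become insolvent.
No further insolvencies.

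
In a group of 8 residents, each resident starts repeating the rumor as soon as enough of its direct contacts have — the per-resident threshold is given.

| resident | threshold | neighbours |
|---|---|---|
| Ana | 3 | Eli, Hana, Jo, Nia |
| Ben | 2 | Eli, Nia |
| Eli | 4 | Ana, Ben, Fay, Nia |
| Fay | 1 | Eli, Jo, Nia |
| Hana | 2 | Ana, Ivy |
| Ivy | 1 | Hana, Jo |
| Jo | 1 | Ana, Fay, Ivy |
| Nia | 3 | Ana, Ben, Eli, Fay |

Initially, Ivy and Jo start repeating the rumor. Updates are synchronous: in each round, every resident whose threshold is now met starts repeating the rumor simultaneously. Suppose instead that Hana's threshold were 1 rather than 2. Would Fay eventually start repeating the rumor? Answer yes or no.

With Hana's threshold at 1:
Round 1 — Ivy, Jo start repeating the rumor (initial).
Round 2 — checking thresholds:
  Ana: 1 of 4 neighbours < 3, not yet.
  Fay: 1 of 3 neighbours ≥ 1, starts repeating the rumor.
  Hana: 1 of 2 neighbours ≥ 1, starts repeating the rumor.
Round 3 — no new spreads; cascade stops.

yes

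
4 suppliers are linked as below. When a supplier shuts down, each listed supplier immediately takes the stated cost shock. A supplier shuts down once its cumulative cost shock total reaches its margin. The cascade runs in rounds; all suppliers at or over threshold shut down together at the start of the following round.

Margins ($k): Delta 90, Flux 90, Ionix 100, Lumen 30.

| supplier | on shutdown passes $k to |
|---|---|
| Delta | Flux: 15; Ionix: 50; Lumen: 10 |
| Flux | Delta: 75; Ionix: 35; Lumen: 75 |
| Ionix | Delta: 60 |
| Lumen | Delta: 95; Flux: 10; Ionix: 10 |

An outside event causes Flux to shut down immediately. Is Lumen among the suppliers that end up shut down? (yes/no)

Round 1 — Flux shuts down (initial).
  Delta: +75 → 75 < 90
  Ionix: +35 → 35 < 100
  Lumen: +75 → 75 ≥ 30
Round 2 — Lumen shuts down.
  Delta: +95 → 170 ≥ 90
  Ionix: +10 → 45 < 100
Round 3 — Delta shuts down.
  Ionix: +50 → 95 < 100
No further shutdowns.

yes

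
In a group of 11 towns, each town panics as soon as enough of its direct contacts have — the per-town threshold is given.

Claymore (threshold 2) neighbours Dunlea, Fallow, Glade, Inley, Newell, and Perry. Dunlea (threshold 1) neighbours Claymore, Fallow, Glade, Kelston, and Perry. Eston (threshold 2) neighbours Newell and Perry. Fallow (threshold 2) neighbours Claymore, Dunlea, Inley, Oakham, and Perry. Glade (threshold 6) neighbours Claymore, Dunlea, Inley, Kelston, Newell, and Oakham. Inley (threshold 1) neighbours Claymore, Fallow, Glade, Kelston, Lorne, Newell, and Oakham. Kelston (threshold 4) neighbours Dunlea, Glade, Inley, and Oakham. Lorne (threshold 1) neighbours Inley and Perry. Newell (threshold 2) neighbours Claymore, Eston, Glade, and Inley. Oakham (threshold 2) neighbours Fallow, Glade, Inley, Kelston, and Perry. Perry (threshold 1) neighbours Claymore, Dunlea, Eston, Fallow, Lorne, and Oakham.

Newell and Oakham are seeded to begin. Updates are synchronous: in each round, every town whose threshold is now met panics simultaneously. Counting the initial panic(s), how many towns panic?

Round 1 — Newell, Oakham panic (initial).
Round 2 — checking thresholds:
  Claymore: 1 of 6 neighbours < 2, below threshold.
  Eston: 1 of 2 neighbours < 2, below threshold.
  Fallow: 1 of 5 neighbours < 2, below threshold.
  Glade: 2 of 6 neighbours < 6, below threshold.
  Inley: 2 of 7 neighbours ≥ 1, panics.
  Kelston: 1 of 4 neighbours < 4, below threshold.
  Perry: 1 of 6 neighbours ≥ 1, panics.
Round 3 — checking thresholds:
  Claymore: 3 of 6 neighbours ≥ 2, panics.
  Dunlea: 1 of 5 neighbours ≥ 1, panics.
  Eston: 2 of 2 neighbours ≥ 2, panics.
  Fallow: 3 of 5 neighbours ≥ 2, panics.
  Glade: 3 of 6 neighbours < 6, below threshold.
  Kelston: 2 of 4 neighbours < 4, below threshold.
  Lorne: 2 of 2 neighbours ≥ 1, panics.
Round 4 — no new panics; cascade stops.

9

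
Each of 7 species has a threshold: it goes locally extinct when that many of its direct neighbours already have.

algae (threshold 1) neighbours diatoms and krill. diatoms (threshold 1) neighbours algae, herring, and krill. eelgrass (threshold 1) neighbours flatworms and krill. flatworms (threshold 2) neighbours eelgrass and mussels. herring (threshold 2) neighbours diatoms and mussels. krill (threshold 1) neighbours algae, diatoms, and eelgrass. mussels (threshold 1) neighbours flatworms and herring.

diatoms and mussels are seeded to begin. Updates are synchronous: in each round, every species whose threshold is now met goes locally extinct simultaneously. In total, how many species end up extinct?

Round 1 — diatoms, mussels go locally extinct (initial).
Round 2 — checking thresholds:
  algae: 1 of 2 neighbours ≥ 1, goes locally extinct.
  flatworms: 1 of 2 neighbours < 2, holds.
  herring: 2 of 2 neighbours ≥ 2, goes locally extinct.
  krill: 1 of 3 neighbours ≥ 1, goes locally extinct.
Round 3 — checking thresholds:
  eelgrass: 1 of 2 neighbours ≥ 1, goes locally extinct.
  flatworms: 1 of 2 neighbours < 2, holds.
Round 4 — checking thresholds:
  flatworms: 2 of 2 neighbours ≥ 2, goes locally extinct.
Round 5 — no new extinctions; cascade stops.

7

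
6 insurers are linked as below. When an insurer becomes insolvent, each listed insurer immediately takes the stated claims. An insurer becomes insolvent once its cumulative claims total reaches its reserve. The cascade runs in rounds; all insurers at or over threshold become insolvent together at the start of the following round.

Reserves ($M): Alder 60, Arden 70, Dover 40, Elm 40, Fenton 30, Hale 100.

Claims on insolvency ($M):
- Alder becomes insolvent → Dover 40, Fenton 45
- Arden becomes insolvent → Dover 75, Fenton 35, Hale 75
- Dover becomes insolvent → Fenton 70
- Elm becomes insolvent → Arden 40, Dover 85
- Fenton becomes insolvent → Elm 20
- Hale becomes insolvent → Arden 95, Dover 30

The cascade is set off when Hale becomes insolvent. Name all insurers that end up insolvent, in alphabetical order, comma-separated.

Round 1 — Hale becomes insolvent (initial).
  Arden: +95 → 95 ≥ 70
  Dover: +30 → 30 < 40
Round 2 — Arden becomes insolvent.
  Dover: +75 → 105 ≥ 40
  Fenton: +35 → 35 ≥ 30
Round 3 — Dover, Fenton become insolvent.
  Elm: +20 → 20 < 40
No further insolvencies.

Arden, Dover, Fenton, Hale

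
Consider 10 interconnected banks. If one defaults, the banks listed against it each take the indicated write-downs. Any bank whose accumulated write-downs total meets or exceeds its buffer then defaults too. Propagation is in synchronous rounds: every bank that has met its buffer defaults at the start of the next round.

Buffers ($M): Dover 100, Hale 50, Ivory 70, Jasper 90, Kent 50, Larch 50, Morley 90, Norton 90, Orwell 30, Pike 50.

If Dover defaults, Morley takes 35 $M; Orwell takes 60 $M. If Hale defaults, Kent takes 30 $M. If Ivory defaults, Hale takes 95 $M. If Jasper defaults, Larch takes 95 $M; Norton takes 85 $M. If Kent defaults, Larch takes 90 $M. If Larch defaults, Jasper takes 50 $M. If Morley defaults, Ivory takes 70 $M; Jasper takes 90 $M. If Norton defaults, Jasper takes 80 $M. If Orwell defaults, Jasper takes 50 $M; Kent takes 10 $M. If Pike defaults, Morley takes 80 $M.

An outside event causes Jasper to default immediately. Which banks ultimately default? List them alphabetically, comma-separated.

Jasper, Larch

Round 1 — Jasper defaults (initial).
  Larch: +95 → 95 ≥ 50
  Norton: +85 → 85 < 90
Round 2 — Larch defaults.
No further defaults.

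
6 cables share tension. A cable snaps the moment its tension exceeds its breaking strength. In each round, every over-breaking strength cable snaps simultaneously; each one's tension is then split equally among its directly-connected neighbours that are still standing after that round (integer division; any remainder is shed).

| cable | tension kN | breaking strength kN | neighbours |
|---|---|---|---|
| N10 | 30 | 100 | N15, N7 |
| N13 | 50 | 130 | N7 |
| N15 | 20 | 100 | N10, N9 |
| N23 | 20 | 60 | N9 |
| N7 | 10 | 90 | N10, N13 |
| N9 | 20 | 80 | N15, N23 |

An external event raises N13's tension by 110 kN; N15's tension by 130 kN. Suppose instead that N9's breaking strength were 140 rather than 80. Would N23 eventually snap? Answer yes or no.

no

With N9's breaking strength at 140:
Round 1 — N13 at 160 > 130; N15 at 150 > 100. N13, N15 snap.
  N13 sheds 160 kN to N7: 160 each.
    N7: 10+160 = 170 > 90
  N15 sheds 150 kN to N10, N9: 75 each.
    N10: 30+75 = 105 > 100
    N9: 20+75 = 95 ≤ 140
Round 2 — N10, N7 snap.
  N10 sheds 105 kN: no online neighbours, lost.
  N7 sheds 170 kN: no online neighbours, lost.
No further breaks.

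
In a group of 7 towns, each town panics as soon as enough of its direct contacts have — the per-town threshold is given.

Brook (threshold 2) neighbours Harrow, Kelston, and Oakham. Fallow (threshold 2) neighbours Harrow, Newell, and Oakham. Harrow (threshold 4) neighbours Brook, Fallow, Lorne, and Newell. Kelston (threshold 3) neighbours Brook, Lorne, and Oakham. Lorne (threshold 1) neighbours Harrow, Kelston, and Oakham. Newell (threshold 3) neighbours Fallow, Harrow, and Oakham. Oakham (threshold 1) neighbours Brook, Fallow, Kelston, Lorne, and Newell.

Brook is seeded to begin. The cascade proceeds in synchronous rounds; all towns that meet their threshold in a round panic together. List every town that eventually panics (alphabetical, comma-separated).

Brook, Kelston, Lorne, Oakham

Round 1 — Brook panics (initial).
Round 2 — checking thresholds:
  Harrow: 1 of 4 neighbours < 4, holds.
  Kelston: 1 of 3 neighbours < 3, holds.
  Oakham: 1 of 5 neighbours ≥ 1, panics.
Round 3 — checking thresholds:
  Fallow: 1 of 3 neighbours < 2, holds.
  Harrow: 1 of 4 neighbours < 4, holds.
  Kelston: 2 of 3 neighbours < 3, holds.
  Lorne: 1 of 3 neighbours ≥ 1, panics.
  Newell: 1 of 3 neighbours < 3, holds.
Round 4 — checking thresholds:
  Fallow: 1 of 3 neighbours < 2, holds.
  Harrow: 2 of 4 neighbours < 4, holds.
  Kelston: 3 of 3 neighbours ≥ 3, panics.
  Newell: 1 of 3 neighbours < 3, holds.
Round 5 — no new panics; cascade stops.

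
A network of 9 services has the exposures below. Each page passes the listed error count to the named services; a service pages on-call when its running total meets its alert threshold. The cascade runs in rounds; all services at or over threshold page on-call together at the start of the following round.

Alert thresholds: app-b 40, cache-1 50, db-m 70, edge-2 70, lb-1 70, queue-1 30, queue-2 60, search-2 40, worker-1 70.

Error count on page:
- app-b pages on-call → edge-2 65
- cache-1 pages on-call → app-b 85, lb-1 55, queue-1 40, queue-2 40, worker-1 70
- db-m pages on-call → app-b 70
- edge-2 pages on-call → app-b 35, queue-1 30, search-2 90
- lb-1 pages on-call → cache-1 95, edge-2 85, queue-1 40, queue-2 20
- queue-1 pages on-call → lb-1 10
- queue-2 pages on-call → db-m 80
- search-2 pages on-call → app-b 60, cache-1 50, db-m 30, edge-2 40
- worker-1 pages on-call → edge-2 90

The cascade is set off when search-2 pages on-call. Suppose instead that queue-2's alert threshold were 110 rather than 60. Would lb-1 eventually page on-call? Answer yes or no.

With queue-2's alert threshold at 110:
Round 1 — search-2 pages on-call (initial).
  app-b: +60 → 60 ≥ 40
  cache-1: +50 → 50 ≥ 50
  db-m: +30 → 30 < 70
  edge-2: +40 → 40 < 70
Round 2 — app-b, cache-1 page on-call.
  edge-2: +65 → 105 ≥ 70
  lb-1: +55 → 55 < 70
  queue-1: +40 → 40 ≥ 30
  queue-2: +40 → 40 < 110
  worker-1: +70 → 70 ≥ 70
Round 3 — edge-2, queue-1, worker-1 page on-call.
  lb-1: +10 → 65 < 70
No further pages.

no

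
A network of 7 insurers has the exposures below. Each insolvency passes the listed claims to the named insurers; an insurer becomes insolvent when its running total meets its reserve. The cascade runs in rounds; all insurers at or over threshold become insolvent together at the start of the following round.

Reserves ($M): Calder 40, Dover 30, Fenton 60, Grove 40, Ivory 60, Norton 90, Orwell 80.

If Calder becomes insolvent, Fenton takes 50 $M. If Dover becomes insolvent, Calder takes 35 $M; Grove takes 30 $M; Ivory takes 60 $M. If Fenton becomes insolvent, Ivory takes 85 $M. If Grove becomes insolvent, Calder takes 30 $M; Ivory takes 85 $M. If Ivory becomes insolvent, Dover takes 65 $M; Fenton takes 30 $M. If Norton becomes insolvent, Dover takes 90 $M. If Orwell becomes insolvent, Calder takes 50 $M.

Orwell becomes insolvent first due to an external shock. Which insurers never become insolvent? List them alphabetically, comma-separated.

Round 1 — Orwell becomes insolvent (initial).
  Calder: +50 → 50 ≥ 40
Round 2 — Calder becomes insolvent.
  Fenton: +50 → 50 < 60
No further insolvencies.

Dover, Fenton, Grove, Ivory, Norton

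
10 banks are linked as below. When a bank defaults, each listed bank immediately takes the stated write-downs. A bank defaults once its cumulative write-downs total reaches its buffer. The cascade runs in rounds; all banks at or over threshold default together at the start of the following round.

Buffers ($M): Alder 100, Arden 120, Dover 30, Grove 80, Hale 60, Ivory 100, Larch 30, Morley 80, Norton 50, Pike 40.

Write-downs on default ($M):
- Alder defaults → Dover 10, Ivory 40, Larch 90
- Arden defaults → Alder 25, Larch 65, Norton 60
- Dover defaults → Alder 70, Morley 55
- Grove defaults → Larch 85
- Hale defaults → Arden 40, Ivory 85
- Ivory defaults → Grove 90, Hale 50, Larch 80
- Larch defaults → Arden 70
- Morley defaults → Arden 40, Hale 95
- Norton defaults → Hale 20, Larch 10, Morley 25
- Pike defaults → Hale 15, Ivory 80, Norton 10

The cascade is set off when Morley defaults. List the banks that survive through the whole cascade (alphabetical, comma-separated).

Round 1 — Morley defaults (initial).
  Arden: +40 → 40 < 120
  Hale: +95 → 95 ≥ 60
Round 2 — Hale defaults.
  Arden: +40 → 80 < 120
  Ivory: +85 → 85 < 100
No further defaults.

Alder, Arden, Dover, Grove, Ivory, Larch, Norton, Pike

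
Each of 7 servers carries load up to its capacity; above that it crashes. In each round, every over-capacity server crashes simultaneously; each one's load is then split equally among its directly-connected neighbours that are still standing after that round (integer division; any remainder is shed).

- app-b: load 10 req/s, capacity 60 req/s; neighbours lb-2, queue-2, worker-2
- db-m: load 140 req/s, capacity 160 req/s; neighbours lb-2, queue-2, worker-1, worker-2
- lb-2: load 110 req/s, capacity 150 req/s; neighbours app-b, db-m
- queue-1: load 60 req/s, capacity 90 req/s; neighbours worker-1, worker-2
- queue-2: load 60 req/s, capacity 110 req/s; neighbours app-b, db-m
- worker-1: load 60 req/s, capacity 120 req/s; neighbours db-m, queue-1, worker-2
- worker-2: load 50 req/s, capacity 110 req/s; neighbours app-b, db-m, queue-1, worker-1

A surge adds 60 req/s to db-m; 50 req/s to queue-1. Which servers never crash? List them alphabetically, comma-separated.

none

Round 1 — db-m at 200 > 160; queue-1 at 110 > 90. db-m, queue-1 crash.
  db-m sheds 200 req/s to lb-2, queue-2, worker-1, worker-2: 50 each.
    lb-2: 110+50 = 160 > 150
    queue-2: 60+50 = 110 ≤ 110
    worker-1: 60+50 = 110 ≤ 120
    worker-2: 50+50 = 100 ≤ 110
  queue-1 sheds 110 req/s to worker-1, worker-2: 55 each.
    worker-1: 110+55 = 165 > 120
    worker-2: 100+55 = 155 > 110
Round 2 — lb-2, worker-1, worker-2 crash.
  lb-2 sheds 160 req/s to app-b: 160 each.
    app-b: 10+160 = 170 > 60
  worker-1 sheds 165 req/s: no online neighbours, lost.
  worker-2 sheds 155 req/s to app-b: 155 each.
    app-b: 170+155 = 325 > 60
Round 3 — app-b crashes.
  app-b sheds 325 req/s to queue-2: 325 each.
    queue-2: 110+325 = 435 > 110
Round 4 — queue-2 crashes.
  queue-2 sheds 435 req/s: no online neighbours, lost.
No further crashes.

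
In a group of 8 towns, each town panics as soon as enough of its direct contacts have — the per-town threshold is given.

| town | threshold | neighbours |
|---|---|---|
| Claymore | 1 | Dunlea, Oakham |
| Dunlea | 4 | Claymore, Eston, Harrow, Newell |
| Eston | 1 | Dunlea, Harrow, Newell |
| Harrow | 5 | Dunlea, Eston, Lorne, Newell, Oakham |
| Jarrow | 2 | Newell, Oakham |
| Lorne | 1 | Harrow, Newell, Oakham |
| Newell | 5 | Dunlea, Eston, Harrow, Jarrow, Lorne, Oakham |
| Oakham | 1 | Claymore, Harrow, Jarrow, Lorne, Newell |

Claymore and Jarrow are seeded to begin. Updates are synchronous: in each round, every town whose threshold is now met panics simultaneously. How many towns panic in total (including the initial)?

Round 1 — Claymore, Jarrow panic (initial).
Round 2 — checking thresholds:
  Dunlea: 1 of 4 neighbours < 4, holds.
  Newell: 1 of 6 neighbours < 5, holds.
  Oakham: 2 of 5 neighbours ≥ 1, panics.
Round 3 — checking thresholds:
  Dunlea: 1 of 4 neighbours < 4, holds.
  Harrow: 1 of 5 neighbours < 5, holds.
  Lorne: 1 of 3 neighbours ≥ 1, panics.
  Newell: 2 of 6 neighbours < 5, holds.
Round 4 — no new panics; cascade stops.

4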